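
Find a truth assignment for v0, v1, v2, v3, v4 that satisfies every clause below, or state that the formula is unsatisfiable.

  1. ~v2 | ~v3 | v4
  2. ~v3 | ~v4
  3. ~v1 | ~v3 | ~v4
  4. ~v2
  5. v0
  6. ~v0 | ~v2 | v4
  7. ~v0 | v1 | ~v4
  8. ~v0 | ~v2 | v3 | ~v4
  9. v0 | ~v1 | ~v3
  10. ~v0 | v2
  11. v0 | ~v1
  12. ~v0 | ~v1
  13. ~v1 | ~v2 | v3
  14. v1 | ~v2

No satisfying assignment exists.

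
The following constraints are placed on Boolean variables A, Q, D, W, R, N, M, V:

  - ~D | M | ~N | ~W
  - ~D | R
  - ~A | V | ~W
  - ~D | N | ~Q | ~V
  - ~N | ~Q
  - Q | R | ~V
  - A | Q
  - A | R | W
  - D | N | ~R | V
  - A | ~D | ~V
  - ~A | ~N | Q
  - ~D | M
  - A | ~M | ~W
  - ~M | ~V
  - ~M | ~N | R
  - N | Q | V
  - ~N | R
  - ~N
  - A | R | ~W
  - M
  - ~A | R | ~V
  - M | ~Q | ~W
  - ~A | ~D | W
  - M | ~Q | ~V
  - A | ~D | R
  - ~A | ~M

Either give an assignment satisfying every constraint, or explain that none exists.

A = False, Q = True, D = True, W = False, R = True, N = False, M = True, V = False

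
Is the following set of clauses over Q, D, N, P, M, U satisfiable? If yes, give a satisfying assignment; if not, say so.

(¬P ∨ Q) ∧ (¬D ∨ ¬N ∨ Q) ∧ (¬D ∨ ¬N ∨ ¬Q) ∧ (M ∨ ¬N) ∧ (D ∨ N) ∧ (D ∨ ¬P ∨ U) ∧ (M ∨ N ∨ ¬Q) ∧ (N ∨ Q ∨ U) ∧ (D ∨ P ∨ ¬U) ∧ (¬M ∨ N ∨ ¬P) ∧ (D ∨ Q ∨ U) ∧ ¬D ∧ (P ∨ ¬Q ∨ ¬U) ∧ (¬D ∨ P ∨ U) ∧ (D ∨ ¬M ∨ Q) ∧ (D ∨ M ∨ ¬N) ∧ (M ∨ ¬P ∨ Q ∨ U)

Unit clause (¬D) forces D = False.
In (D ∨ N) only N is left, so N = True.
In (D ∨ M ∨ ¬N) only M is left, so M = True.
In (D ∨ ¬M ∨ Q) only Q is left, so Q = True.
Set P = True.
  then (D ∨ ¬P ∨ U) forces U = True.
All clauses satisfied.

Q = True, D = False, N = True, P = True, M = True, U = True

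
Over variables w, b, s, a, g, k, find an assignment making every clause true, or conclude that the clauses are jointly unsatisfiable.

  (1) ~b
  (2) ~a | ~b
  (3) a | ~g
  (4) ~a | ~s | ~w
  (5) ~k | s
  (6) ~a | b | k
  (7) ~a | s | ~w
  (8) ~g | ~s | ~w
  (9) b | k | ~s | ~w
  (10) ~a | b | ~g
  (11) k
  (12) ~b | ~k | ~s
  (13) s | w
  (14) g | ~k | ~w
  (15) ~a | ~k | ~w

w=F; b=F; s=T; a=T; g=F; k=T

Unit clause (~b) forces b = False.
Unit clause (k) forces k = True.
In (~k | s) only s is left, so s = True.
Set w = False.
Set a = True.
  then (~a | b | ~g) forces g = False.
All clauses satisfied.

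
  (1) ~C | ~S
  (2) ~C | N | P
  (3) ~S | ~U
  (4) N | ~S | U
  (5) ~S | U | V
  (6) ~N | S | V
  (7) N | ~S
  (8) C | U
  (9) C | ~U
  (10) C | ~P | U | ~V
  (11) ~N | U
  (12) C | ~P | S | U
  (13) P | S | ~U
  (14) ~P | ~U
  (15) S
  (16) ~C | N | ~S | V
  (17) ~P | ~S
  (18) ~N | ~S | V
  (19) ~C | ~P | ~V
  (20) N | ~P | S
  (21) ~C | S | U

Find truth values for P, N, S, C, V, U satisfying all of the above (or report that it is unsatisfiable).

The formula is unsatisfiable.

Case S = True:
  (~C | ~S) forces C = False.
  (~S | ~U) forces U = False.
  Clause (C | U) is falsified — contradiction.
Case S = False:
  Clause (S) is falsified — contradiction.
Both cases fail, so the formula is unsatisfiable.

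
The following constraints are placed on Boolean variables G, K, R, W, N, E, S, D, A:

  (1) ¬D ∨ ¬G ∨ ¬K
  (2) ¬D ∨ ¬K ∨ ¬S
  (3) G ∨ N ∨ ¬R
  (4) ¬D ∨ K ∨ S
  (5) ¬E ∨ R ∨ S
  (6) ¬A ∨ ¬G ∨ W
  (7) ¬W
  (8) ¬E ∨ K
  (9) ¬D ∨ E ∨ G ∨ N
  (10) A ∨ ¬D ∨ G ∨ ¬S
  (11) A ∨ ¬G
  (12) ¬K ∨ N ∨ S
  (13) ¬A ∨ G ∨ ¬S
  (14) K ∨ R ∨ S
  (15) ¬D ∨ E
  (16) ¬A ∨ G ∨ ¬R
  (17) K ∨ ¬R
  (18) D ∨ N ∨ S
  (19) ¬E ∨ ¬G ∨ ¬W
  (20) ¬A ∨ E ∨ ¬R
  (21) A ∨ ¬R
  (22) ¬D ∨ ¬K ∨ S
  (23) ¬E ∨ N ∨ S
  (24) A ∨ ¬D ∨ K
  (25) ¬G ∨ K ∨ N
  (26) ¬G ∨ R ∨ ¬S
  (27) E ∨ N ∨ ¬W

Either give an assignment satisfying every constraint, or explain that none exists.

Unit clause (¬W) forces W = False.
Set G = False.
Set K = True.
Try R = True:
  (G ∨ N ∨ ¬R) forces N = True.
  (¬A ∨ G ∨ ¬R) forces A = False.
  clause (A ∨ ¬R) is falsified — backtrack.
So R = False.
Set N = False.
  then (¬K ∨ N ∨ S) forces S = True.
  then (¬A ∨ G ∨ ¬S) forces A = False.
  then (¬D ∨ ¬K ∨ ¬S) forces D = False.
Set E = True.
All clauses satisfied.

G = False, K = True, R = False, W = False, N = False, E = True, S = True, D = False, A = False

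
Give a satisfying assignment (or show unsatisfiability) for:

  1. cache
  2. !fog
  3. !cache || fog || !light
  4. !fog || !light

light=F, fog=F, cache=T

Unit clause (cache) forces cache = True.
Unit clause (!fog) forces fog = False.
In (!cache || fog || !light) only !light is left, so light = False.
Check each clause:
  (cache): cache holds.
  (!fog): !fog holds.
  (!cache || fog || !light): !light holds.
  (!fog || !light): !fog holds.
All clauses satisfied.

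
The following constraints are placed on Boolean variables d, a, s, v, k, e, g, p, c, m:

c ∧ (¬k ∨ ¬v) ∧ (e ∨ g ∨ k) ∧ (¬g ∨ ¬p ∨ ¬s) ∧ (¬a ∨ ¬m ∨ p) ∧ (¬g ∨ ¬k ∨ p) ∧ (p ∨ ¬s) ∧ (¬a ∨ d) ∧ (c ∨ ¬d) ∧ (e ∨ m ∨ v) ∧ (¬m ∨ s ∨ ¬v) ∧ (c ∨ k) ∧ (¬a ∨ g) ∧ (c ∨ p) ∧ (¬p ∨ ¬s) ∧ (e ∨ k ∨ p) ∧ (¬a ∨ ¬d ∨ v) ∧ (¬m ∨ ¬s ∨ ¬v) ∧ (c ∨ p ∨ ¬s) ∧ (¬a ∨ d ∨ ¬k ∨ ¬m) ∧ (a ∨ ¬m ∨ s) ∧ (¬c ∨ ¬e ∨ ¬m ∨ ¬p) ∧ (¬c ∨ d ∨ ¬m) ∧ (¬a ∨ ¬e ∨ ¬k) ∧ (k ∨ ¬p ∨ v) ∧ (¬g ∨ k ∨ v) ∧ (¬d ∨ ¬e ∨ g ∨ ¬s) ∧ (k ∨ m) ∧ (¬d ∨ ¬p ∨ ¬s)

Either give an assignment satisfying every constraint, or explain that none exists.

d: True, a: False, s: False, v: False, k: True, e: True, g: True, p: True, c: True, m: False

Unit clause (c) forces c = True.
Set d = True.
Set a = False.
Try s = True:
  (p ∨ ¬s) forces p = True.
  clause (¬p ∨ ¬s) is falsified — backtrack.
So s = False.
  then (a ∨ ¬m ∨ s) forces m = False.
  then (k ∨ m) forces k = True.
  then (¬k ∨ ¬v) forces v = False.
  then (e ∨ m ∨ v) forces e = True.
Set g = True.
  then (¬g ∨ ¬k ∨ p) forces p = True.
All clauses satisfied.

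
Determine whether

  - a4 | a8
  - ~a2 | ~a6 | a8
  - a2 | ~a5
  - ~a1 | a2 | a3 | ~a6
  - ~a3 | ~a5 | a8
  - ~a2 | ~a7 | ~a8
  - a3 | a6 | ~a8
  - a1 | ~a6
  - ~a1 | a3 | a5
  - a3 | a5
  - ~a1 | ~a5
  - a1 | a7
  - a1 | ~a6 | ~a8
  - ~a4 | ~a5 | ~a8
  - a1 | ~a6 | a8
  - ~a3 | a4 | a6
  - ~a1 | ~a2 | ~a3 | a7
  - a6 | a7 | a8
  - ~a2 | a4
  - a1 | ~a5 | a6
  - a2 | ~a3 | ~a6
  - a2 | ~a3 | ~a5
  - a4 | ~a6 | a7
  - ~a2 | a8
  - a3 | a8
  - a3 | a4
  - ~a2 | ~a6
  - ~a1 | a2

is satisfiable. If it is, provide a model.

a1: False; a2: False; a3: True; a4: True; a5: False; a6: False; a7: True; a8: True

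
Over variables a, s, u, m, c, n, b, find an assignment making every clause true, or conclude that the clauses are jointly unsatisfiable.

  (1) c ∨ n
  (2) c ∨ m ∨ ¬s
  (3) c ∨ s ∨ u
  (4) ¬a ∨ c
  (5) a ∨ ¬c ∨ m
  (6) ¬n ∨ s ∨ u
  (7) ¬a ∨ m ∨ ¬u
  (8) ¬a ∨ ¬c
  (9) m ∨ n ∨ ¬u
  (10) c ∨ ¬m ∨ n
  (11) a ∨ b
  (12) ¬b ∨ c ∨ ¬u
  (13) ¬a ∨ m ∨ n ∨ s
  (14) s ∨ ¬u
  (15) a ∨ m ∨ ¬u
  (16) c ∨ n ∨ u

Try a = True:
  (¬a ∨ c) forces c = True.
  clause (¬a ∨ ¬c) is falsified — backtrack.
So a = False.
  then (a ∨ b) forces b = True.
Set s = True.
Set u = True.
  then (¬b ∨ c ∨ ¬u) forces c = True.
  then (a ∨ m ∨ ¬u) forces m = True.
Set n = True.
All clauses satisfied.

a = False, s = True, u = True, m = True, c = True, n = True, b = True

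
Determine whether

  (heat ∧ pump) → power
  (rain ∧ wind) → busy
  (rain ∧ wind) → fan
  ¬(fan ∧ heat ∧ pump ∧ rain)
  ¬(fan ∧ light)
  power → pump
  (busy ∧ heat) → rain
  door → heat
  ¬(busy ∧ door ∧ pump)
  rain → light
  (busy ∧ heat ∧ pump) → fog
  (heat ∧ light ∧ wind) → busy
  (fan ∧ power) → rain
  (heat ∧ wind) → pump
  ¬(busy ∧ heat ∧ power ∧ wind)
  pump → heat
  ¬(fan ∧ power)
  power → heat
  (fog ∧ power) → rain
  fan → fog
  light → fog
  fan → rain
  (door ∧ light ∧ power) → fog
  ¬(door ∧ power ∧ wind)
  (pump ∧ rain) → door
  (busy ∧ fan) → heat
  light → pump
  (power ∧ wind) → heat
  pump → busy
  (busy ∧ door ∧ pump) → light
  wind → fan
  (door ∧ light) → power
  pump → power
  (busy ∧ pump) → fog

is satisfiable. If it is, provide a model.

Set heat = False.
  then (¬door ∨ heat) forces door = False.
  then (heat ∨ ¬power) forces power = False.
  then (heat ∨ ¬pump) forces pump = False.
  then (¬light ∨ pump) forces light = False.
  then (light ∨ ¬rain) forces rain = False.
  then (¬fan ∨ rain) forces fan = False.
  then (fan ∨ ¬wind) forces wind = False.
Set fog = False.
Set busy = True.
All clauses satisfied.

heat=F, fog=F, busy=T, wind=F, power=F, rain=F, pump=F, light=F, door=F, fan=F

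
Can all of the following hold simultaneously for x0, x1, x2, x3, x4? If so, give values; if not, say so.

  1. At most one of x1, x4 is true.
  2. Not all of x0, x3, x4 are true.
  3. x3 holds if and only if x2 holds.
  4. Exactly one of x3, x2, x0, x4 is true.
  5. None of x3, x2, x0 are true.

x0 = False, x1 = False, x2 = False, x3 = False, x4 = True

  (1) {x1, x4}: 1 true — at most one ✓
  (2) {x0, x3, x4}: 1/3 true — not all ✓
  (3) x3=F, x2=F — same ✓
  (4) {x3, x2, x0, x4}: 1 true — exactly one ✓
  (5) {x3, x2, x0}: 0 true — none ✓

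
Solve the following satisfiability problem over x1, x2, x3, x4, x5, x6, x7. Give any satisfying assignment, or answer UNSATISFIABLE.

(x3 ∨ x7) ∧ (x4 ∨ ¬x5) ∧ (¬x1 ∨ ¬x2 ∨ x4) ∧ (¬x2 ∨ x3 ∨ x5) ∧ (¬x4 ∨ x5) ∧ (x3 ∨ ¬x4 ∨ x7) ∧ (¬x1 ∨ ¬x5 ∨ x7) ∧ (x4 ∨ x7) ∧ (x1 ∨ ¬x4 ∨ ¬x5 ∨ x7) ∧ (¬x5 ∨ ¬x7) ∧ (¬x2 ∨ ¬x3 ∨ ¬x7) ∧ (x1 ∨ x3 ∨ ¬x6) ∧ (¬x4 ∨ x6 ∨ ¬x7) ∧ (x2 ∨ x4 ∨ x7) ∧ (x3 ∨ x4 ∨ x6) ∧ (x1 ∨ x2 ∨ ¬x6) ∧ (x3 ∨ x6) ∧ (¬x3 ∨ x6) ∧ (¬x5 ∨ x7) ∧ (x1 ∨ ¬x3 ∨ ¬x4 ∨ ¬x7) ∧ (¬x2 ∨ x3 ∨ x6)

Set x1 = True.
Try x2 = True:
  (¬x1 ∨ ¬x2 ∨ x4) forces x4 = True.
  (¬x4 ∨ x5) forces x5 = True.
  (¬x1 ∨ ¬x5 ∨ x7) forces x7 = True.
  clause (¬x5 ∨ ¬x7) is falsified — backtrack.
So x2 = False.
Set x3 = True.
  then (¬x3 ∨ x6) forces x6 = True.
Set x4 = False.
  then (x4 ∨ ¬x5) forces x5 = False.
  then (x4 ∨ x7) forces x7 = True.
All clauses satisfied.

x1=T, x2=F, x3=T, x4=F, x5=F, x6=T, x7=T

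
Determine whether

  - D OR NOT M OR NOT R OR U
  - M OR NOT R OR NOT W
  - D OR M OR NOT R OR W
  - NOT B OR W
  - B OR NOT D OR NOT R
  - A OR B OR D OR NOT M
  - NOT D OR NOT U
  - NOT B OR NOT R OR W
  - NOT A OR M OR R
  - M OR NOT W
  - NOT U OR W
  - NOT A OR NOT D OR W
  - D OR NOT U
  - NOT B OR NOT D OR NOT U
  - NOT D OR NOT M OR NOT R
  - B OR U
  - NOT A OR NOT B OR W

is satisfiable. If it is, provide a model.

W = True; U = False; B = True; M = True; A = True; R = False; D = True

Set W = True.
  then (M OR NOT W) forces M = True.
Try U = True:
  (NOT D OR NOT U) forces D = False.
  clause (D OR NOT U) is falsified — backtrack.
So U = False.
  then (B OR U) forces B = True.
Set A = True.
Set R = False.
Set D = True.
All clauses satisfied.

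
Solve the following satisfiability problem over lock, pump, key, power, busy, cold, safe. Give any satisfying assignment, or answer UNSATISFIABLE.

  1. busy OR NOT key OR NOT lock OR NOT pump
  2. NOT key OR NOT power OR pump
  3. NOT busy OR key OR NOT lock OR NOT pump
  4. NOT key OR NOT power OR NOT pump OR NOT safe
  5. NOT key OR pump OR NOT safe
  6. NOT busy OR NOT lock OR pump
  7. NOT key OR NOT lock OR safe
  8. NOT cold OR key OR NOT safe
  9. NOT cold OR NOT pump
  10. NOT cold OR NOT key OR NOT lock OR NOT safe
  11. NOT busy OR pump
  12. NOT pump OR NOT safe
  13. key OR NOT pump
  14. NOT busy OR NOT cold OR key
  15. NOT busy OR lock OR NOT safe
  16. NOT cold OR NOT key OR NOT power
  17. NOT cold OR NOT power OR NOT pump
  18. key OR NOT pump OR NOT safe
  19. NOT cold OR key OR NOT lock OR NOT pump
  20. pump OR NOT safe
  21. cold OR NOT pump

lock = False; pump = False; key = False; power = True; busy = False; cold = True; safe = False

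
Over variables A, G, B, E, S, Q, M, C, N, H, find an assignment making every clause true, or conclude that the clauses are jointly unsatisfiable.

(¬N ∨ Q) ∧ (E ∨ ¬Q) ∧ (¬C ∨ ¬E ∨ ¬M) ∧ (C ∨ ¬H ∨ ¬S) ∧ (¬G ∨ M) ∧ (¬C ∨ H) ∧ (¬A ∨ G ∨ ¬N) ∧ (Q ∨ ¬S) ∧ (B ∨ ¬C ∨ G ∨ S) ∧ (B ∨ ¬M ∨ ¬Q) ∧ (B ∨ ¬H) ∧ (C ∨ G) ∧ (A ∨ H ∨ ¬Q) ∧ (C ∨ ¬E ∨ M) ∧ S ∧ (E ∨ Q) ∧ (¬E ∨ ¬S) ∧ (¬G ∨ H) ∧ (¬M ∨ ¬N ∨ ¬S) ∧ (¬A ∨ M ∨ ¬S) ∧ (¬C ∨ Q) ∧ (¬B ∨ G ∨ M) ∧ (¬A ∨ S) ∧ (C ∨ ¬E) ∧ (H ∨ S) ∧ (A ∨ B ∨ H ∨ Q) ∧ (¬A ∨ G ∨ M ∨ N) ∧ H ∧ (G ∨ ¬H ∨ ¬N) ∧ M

Unsatisfiable — no assignment works.

Case E = True:
  (S) forces S = True.
  Clause (¬E ∨ ¬S) is falsified — contradiction.
Case E = False:
  (E ∨ ¬Q) forces Q = False.
  Clause (E ∨ Q) is falsified — contradiction.
Both cases fail, so the formula is unsatisfiable.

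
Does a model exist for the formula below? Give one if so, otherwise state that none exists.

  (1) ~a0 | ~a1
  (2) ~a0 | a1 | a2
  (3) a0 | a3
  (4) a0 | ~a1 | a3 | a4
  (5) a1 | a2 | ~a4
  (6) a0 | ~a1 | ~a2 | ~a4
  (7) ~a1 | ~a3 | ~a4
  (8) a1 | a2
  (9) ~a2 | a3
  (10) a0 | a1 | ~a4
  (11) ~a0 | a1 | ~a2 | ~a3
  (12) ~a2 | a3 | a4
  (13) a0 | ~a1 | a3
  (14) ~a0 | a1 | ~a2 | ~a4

a0 = False, a1 = False, a2 = True, a3 = True, a4 = False

Set a0 = False.
  then (a0 | a3) forces a3 = True.
Set a1 = False.
  then (a1 | a2) forces a2 = True.
  then (a0 | a1 | ~a4) forces a4 = False.
All clauses satisfied.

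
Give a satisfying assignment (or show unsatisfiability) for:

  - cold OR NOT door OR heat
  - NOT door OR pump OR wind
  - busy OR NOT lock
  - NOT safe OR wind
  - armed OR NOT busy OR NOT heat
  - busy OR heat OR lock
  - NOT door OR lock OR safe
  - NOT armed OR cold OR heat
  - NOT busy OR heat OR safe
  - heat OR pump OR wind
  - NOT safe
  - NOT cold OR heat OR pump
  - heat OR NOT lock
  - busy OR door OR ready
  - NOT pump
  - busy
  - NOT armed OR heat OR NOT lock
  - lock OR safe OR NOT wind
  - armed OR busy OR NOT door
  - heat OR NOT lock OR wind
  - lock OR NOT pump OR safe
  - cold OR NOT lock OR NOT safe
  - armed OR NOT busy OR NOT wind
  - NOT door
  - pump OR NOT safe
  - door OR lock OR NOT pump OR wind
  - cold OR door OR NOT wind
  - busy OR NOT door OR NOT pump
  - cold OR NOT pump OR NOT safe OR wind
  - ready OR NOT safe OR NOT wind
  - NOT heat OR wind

Unit clause (NOT safe) forces safe = False.
Unit clause (NOT pump) forces pump = False.
Unit clause (busy) forces busy = True.
Unit clause (NOT door) forces door = False.
In (NOT busy OR heat OR safe) only heat is left, so heat = True.
In (NOT heat OR wind) only wind is left, so wind = True.
In (armed OR NOT busy OR NOT heat) only armed is left, so armed = True.
In (lock OR safe OR NOT wind) only lock is left, so lock = True.
In (cold OR door OR NOT wind) only cold is left, so cold = True.
Set ready = False.
All clauses satisfied.

busy: True, heat: True, door: False, wind: True, pump: False, safe: False, ready: False, cold: True, armed: True, lock: True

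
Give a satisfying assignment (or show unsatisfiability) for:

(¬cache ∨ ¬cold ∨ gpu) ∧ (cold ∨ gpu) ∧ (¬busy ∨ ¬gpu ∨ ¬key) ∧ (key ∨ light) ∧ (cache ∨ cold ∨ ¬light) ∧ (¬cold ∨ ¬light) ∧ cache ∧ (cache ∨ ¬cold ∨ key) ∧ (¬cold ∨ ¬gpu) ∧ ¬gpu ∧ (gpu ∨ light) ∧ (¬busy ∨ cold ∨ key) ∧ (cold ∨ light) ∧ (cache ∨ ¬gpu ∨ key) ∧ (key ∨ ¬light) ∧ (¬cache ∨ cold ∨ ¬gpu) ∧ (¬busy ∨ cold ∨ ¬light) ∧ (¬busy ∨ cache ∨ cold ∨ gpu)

The formula is unsatisfiable.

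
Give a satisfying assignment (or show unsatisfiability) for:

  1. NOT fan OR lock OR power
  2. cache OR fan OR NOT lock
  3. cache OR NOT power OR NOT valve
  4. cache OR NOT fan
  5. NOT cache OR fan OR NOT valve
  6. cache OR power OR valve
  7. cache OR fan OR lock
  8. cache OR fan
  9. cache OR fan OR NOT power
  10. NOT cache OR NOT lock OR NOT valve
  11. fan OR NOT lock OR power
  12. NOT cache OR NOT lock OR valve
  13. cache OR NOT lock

Set valve = True.
Try lock = True:
  (NOT cache OR NOT lock OR NOT valve) forces cache = False.
  clause (cache OR NOT lock) is falsified — backtrack.
So lock = False.
Set power = True.
  then (cache OR NOT power OR NOT valve) forces cache = True.
  then (NOT cache OR fan OR NOT valve) forces fan = True.
All clauses satisfied.

valve = True, lock = False, power = True, fan = True, cache = True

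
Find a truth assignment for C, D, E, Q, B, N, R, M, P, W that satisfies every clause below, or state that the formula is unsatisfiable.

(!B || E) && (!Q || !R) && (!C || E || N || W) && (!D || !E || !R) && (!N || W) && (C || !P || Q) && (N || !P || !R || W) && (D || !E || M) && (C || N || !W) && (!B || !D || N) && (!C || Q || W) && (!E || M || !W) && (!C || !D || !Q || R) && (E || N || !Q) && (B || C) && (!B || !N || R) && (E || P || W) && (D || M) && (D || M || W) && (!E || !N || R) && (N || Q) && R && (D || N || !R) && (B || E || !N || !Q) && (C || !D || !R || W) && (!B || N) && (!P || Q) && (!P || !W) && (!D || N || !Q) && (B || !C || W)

Unit clause (R) forces R = True.
In (!Q || !R) only !Q is left, so Q = False.
In (N || Q) only N is left, so N = True.
In (!P || Q) only !P is left, so P = False.
In (!N || W) only W is left, so W = True.
Set C = True.
Set D = False.
  then (D || M) forces M = True.
Set E = True.
Set B = False.
All clauses satisfied.

C=T; D=F; E=T; Q=F; B=F; N=T; R=T; M=T; P=F; W=T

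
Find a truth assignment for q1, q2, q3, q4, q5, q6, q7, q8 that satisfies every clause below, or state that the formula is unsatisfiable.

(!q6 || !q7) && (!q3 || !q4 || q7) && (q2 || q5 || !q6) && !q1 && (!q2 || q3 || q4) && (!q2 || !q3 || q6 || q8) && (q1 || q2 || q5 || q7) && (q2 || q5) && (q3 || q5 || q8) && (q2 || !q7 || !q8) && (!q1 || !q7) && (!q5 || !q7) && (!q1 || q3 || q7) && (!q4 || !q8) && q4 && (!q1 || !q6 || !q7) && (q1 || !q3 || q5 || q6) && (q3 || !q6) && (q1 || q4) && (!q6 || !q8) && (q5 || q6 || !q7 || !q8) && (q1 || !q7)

q1 = False, q2 = True, q3 = False, q4 = True, q5 = True, q6 = False, q7 = False, q8 = False

Unit clause (!q1) forces q1 = False.
Unit clause (q4) forces q4 = True.
In (q1 || !q7) only !q7 is left, so q7 = False.
In (!q3 || !q4 || q7) only !q3 is left, so q3 = False.
In (!q4 || !q8) only !q8 is left, so q8 = False.
In (q3 || !q6) only !q6 is left, so q6 = False.
In (q3 || q5 || q8) only q5 is left, so q5 = True.
Set q2 = True.
All clauses satisfied.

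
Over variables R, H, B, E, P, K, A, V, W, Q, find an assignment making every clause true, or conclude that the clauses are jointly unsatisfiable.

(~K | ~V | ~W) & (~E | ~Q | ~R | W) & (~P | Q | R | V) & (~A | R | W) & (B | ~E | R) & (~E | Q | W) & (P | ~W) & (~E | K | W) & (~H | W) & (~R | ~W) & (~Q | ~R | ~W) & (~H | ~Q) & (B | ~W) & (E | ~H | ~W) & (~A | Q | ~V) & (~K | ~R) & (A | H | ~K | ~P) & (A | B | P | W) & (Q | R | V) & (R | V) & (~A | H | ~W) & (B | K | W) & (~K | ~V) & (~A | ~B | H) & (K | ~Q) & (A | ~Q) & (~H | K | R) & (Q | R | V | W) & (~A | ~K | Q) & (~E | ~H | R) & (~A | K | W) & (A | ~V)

Try R = False:
  (R | V) forces V = True.
  (~K | ~V) forces K = False.
  (K | ~Q) forces Q = False.
  (~A | Q | ~V) forces A = False.
  clause (A | ~V) is falsified — backtrack.
So R = True.
  then (~R | ~W) forces W = False.
  then (~K | ~R) forces K = False.
  then (B | K | W) forces B = True.
  then (K | ~Q) forces Q = False.
  then (~A | K | W) forces A = False.
  then (A | ~V) forces V = False.
  then (~E | Q | W) forces E = False.
  then (~H | W) forces H = False.
Set P = False.
All clauses satisfied.

R: True, H: False, B: True, E: False, P: False, K: False, A: False, V: False, W: False, Q: False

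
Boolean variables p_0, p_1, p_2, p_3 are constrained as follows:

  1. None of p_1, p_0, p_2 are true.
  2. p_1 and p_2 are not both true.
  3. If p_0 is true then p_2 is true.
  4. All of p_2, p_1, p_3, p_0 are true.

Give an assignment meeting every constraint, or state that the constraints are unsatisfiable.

Unsatisfiable — no assignment works.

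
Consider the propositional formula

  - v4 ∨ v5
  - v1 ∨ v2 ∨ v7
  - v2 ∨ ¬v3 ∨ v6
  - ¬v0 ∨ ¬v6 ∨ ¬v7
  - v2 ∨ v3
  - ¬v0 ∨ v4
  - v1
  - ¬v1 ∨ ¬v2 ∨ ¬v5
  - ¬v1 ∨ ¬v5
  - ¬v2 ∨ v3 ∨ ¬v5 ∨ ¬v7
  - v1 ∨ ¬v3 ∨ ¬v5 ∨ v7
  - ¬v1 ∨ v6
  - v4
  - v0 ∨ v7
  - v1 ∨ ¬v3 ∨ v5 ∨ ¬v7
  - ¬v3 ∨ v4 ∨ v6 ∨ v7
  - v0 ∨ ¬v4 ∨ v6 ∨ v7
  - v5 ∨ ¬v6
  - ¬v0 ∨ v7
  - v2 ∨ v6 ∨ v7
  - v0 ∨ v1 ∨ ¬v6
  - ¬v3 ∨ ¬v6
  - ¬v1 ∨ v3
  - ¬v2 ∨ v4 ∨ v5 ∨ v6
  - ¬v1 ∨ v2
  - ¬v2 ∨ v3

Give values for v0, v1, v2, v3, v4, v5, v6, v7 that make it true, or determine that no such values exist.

UNSATISFIABLE

Case v1 = True:
  (¬v1 ∨ ¬v5) forces v5 = False.
  (v4 ∨ v5) forces v4 = True.
  (¬v1 ∨ v6) forces v6 = True.
  Clause (v5 ∨ ¬v6) is falsified — contradiction.
Case v1 = False:
  Clause (v1) is falsified — contradiction.
Both cases fail, so the formula is unsatisfiable.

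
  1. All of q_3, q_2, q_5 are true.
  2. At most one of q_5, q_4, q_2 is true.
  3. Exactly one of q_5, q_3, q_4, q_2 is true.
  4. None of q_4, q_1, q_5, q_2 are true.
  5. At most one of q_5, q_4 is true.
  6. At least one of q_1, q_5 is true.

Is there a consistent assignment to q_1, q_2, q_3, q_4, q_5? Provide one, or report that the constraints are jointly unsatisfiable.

Case q_2 = True:
  Constraint (4) is violated (q_2=T) — contradiction.
Case q_2 = False:
  Constraint (1) is violated (q_2=F) — contradiction.
Both cases fail — unsatisfiable.

The formula is unsatisfiable.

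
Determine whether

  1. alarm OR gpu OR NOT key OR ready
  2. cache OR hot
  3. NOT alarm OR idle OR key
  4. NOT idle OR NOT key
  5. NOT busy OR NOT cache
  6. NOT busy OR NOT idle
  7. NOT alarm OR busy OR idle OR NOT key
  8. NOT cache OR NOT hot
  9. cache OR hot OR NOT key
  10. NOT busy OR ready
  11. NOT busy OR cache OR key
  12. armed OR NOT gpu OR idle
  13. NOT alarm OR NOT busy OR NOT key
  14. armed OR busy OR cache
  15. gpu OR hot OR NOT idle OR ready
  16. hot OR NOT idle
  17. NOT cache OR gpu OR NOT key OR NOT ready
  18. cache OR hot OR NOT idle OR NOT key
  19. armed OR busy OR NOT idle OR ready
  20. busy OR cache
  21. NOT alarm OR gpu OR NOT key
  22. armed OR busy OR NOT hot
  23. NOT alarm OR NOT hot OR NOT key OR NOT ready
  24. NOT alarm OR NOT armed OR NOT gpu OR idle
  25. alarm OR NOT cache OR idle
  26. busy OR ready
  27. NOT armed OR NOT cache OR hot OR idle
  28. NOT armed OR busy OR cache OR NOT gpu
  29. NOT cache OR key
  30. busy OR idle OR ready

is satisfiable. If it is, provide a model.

busy = True; alarm = False; key = True; gpu = False; armed = True; ready = True; idle = False; hot = True; cache = False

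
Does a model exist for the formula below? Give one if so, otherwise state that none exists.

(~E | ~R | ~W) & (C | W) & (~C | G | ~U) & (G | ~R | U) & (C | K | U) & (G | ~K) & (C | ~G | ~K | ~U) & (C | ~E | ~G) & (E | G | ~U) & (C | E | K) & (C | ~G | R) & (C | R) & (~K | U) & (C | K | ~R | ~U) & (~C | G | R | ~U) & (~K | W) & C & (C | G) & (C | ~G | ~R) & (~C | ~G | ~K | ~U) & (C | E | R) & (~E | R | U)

E: False, G: True, W: True, C: True, R: False, K: False, U: False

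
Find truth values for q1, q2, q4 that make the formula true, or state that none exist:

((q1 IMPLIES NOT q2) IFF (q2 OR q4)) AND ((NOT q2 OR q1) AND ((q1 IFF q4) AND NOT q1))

The formula is unsatisfiable.

Case q1 = True: the conjunct NOT q1 is False.
Case q1 = False: the formula simplifies to (q2 OR q4) AND (NOT q2 AND NOT q4).
  q2 = True: the conjunct NOT q2 is False.
  q2 = False: simplifies to q4 AND NOT q4.
    q4 = True: the conjunct NOT q4 is False.
    q4 = False: the conjunct q4 is False.
Both cases fail — unsatisfiable.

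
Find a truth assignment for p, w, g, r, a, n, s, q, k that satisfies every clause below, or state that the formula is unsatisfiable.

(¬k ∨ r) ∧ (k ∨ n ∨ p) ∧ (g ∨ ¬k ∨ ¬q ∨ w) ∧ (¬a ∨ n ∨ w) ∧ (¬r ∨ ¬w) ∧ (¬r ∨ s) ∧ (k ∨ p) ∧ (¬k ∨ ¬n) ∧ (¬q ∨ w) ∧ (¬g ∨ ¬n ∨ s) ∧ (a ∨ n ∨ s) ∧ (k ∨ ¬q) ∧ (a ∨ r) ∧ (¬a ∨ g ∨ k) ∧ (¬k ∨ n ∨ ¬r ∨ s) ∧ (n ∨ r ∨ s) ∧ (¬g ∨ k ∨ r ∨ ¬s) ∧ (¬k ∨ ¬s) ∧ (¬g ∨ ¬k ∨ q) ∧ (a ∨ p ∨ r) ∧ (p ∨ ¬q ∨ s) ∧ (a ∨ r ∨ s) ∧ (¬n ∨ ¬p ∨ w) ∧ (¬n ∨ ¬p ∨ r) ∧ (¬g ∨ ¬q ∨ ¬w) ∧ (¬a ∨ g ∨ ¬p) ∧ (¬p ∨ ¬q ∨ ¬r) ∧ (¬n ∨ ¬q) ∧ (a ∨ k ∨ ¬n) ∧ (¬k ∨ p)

p = True, w = False, g = True, r = True, a = False, n = False, s = True, q = False, k = False

Try p = False:
  (k ∨ p) forces k = True.
  clause (¬k ∨ p) is falsified — backtrack.
So p = True.
Set w = False.
  then (¬q ∨ w) forces q = False.
  then (¬n ∨ ¬p ∨ w) forces n = False.
  then (¬a ∨ n ∨ w) forces a = False.
  then (a ∨ n ∨ s) forces s = True.
  then (a ∨ r) forces r = True.
  then (¬k ∨ ¬s) forces k = False.
Set g = True.
All clauses satisfied.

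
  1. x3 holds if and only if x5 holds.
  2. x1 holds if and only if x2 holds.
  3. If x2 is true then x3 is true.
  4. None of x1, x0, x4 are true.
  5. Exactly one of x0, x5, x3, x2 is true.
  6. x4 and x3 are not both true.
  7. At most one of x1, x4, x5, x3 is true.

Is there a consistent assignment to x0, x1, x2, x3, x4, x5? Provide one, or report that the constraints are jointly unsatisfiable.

No satisfying assignment exists.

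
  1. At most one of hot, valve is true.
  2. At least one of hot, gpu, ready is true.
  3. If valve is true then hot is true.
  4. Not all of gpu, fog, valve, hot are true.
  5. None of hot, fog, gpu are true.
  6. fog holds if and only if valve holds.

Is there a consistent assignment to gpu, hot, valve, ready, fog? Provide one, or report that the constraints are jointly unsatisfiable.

gpu=F, hot=F, valve=F, ready=T, fog=F

  (1) {hot, valve}: 0 true — at most one ✓
  (2) {hot, gpu, ready}: 1 true — at least one ✓
  (3) valve=F ⇒ hot: vacuous ✓
  (4) {gpu, fog, valve, hot}: 0/4 true — not all ✓
  (5) {hot, fog, gpu}: 0 true — none ✓
  (6) fog=F, valve=F — same ✓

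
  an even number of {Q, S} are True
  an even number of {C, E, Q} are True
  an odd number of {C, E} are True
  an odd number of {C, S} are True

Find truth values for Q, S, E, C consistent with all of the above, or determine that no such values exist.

Q=T, S=T, E=T, C=F

{Q, S}: 2 true → even ✓
{C, E, Q}: 2 true → even ✓
{C, E}: 1 true → odd ✓
{C, S}: 1 true → odd ✓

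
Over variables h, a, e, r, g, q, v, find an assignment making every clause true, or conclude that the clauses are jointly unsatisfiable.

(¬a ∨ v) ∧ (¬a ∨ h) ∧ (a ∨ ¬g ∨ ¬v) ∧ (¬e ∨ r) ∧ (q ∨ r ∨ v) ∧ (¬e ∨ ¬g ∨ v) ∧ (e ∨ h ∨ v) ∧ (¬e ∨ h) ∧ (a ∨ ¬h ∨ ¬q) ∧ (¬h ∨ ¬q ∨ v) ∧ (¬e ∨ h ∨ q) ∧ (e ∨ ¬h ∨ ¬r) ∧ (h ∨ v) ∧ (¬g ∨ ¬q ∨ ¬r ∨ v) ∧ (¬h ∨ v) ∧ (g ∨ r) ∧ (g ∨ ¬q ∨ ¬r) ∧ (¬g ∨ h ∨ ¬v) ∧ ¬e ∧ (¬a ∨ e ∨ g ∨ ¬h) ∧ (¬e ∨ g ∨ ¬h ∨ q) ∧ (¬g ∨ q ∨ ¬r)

Unit clause (¬e) forces e = False.
Set h = False.
  then (¬a ∨ h) forces a = False.
  then (e ∨ h ∨ v) forces v = True.
  then (¬g ∨ h ∨ ¬v) forces g = False.
  then (g ∨ r) forces r = True.
  then (g ∨ ¬q ∨ ¬r) forces q = False.
All clauses satisfied.

h = False, a = False, e = False, r = True, g = False, q = False, v = True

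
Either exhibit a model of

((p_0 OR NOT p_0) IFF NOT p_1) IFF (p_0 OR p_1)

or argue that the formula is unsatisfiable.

p_0=T; p_1=F

  ((p_0 OR NOT p_0) IFF NOT p_1) IFF (p_0 OR p_1) = True
    (p_0 OR NOT p_0) IFF NOT p_1 = True
      p_0 OR NOT p_0 = True
        NOT p_0 = False
      NOT p_1 = True
    p_0 OR p_1 = True
The formula evaluates to True.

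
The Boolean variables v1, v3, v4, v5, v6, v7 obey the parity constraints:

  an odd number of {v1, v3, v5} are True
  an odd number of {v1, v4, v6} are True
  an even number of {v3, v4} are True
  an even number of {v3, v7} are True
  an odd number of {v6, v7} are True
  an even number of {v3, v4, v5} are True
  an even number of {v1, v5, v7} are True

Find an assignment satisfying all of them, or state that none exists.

Adding constraints 1, 4, 7 mod 2: every variable appears an even number of times on the left, so the left side is 0.
But the right sides sum to 1 (mod 2). 0 ≠ 1 — the system is inconsistent.

The formula is unsatisfiable.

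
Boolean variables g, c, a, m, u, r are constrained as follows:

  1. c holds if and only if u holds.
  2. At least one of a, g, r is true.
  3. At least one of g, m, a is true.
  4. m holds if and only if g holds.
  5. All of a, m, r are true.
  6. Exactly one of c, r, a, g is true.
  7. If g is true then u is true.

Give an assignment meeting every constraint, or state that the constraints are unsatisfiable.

No satisfying assignment exists.

Case r = True:
  (5) forces a = True.
  Constraint (6) is violated (r=T, a=T) — contradiction.
Case r = False:
  Constraint (5) is violated (r=F) — contradiction.
Both cases fail — unsatisfiable.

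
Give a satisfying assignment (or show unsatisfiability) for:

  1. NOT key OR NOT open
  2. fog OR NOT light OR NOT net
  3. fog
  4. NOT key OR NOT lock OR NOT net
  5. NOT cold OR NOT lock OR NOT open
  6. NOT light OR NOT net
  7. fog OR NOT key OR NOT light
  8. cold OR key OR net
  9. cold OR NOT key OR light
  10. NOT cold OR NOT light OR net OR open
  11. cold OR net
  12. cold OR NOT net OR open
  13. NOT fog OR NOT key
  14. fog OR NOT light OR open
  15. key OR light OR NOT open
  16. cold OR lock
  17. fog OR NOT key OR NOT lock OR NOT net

Unit clause (fog) forces fog = True.
In (NOT fog OR NOT key) only NOT key is left, so key = False.
Set light = False.
  then (key OR light OR NOT open) forces open = False.
Try cold = False:
  (cold OR key OR net) forces net = True.
  clause (cold OR NOT net OR open) is falsified — backtrack.
So cold = True.
Set net = False.
Set lock = True.
All clauses satisfied.

light: False, key: False, cold: True, fog: True, net: False, open: False, lock: True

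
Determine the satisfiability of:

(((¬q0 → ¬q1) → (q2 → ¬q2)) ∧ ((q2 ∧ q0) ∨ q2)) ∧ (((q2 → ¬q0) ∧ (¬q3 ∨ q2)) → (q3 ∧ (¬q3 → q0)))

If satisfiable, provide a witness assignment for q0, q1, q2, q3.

q0=F, q1=T, q2=T, q3=T

  ((¬q0 → ¬q1) → (q2 → ¬q2)) ∧ ((q2 ∧ q0) ∨ q2) = True
    (¬q0 → ¬q1) → (q2 → ¬q2) = True
      ¬q0 → ¬q1 = False
        ¬q0 = True
        ¬q1 = False
      q2 → ¬q2 = False
        ¬q2 = False
    (q2 ∧ q0) ∨ q2 = True
      q2 ∧ q0 = False
  ((q2 → ¬q0) ∧ (¬q3 ∨ q2)) → (q3 ∧ (¬q3 → q0)) = True
    (q2 → ¬q0) ∧ (¬q3 ∨ q2) = True
      q2 → ¬q0 = True
        ¬q0 = True
      ¬q3 ∨ q2 = True
        ¬q3 = False
    q3 ∧ (¬q3 → q0) = True
      ¬q3 → q0 = True
        ¬q3 = False
Both conjuncts True, so the formula holds.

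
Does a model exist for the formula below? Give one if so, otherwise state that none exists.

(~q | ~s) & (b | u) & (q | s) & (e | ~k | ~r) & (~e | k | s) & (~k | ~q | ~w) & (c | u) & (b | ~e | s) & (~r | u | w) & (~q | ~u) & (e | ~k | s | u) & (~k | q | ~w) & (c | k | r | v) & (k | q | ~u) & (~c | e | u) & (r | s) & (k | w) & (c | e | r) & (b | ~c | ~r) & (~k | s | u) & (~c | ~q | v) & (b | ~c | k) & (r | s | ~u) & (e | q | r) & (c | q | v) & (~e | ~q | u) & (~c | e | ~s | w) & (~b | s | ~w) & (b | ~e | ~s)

Set r = False.
  then (r | s) forces s = True.
  then (~q | ~s) forces q = False.
  then (e | q | r) forces e = True.
  then (b | ~e | ~s) forces b = True.
Set u = True.
  then (k | q | ~u) forces k = True.
  then (~k | q | ~w) forces w = False.
Set c = True.
Set v = False.
All clauses satisfied.

r: False, s: True, u: True, w: False, q: False, e: True, k: True, c: True, b: True, v: False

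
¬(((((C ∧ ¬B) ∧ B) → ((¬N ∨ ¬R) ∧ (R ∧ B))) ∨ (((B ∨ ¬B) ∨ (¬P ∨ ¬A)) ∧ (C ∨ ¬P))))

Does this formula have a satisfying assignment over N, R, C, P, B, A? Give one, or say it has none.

Case B = True: the formula becomes ¬((True ∨ (C ∨ ¬P))) = False.
Case B = False: the formula becomes ¬((True ∨ (C ∨ ¬P))) = False.
Both cases fail — unsatisfiable.

Unsatisfiable — no assignment works.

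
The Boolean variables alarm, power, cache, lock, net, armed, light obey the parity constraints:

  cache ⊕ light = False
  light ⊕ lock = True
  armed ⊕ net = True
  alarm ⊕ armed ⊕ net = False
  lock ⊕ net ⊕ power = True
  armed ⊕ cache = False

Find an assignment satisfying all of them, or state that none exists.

alarm = True, power = True, cache = True, lock = False, net = False, armed = True, light = True

cache ⊕ light = T ⊕ T = False ✓
light ⊕ lock = T ⊕ F = True ✓
armed ⊕ net = T ⊕ F = True ✓
alarm ⊕ armed ⊕ net = T ⊕ T ⊕ F = False ✓
lock ⊕ net ⊕ power = F ⊕ F ⊕ T = True ✓
armed ⊕ cache = T ⊕ T = False ✓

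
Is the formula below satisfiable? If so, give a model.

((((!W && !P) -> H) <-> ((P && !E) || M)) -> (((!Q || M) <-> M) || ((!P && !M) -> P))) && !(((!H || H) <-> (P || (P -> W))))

Unsatisfiable

The conjunct !(((!H || H) <-> (P || (P -> W)))) is unsatisfiable on its own:
  P=F, H=F, W=F: evaluates to False.
  P=F, H=F, W=T: evaluates to False.
  P=F, H=T, W=F: evaluates to False.
  P=F, H=T, W=T: evaluates to False.
  P=T, H=F, W=F: evaluates to False.
  P=T, H=F, W=T: evaluates to False.
  P=T, H=T, W=F: evaluates to False.
  P=T, H=T, W=T: evaluates to False.
So the whole conjunction is unsatisfiable.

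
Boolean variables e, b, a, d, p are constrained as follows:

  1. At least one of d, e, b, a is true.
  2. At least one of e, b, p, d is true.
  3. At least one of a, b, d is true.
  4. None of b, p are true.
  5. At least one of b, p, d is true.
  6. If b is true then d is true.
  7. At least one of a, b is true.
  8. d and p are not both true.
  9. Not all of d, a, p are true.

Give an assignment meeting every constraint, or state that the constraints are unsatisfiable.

e = False, b = False, a = True, d = True, p = False

  (1) {d, e, b, a}: 2 true — at least one ✓
  (2) {e, b, p, d}: 1 true — at least one ✓
  (3) {a, b, d}: 2 true — at least one ✓
  (4) {b, p}: 0 true — none ✓
  (5) {b, p, d}: 1 true — at least one ✓
  (6) b=F ⇒ d: vacuous ✓
  (7) {a, b}: 1 true — at least one ✓
  (8) d=T, p=F — not both ✓
  (9) {d, a, p}: 2/3 true — not all ✓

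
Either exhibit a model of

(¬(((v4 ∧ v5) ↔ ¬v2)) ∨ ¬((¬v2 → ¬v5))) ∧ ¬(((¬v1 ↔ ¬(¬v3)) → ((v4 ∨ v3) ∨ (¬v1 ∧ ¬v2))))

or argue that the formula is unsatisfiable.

v1=T; v2=F; v3=F; v4=F; v5=T

  ¬(((v4 ∧ v5) ↔ ¬v2)) ∨ ¬((¬v2 → ¬v5)) = True
    ¬(((v4 ∧ v5) ↔ ¬v2)) = True
      (v4 ∧ v5) ↔ ¬v2 = False
        v4 ∧ v5 = False
        ¬v2 = True
    ¬((¬v2 → ¬v5)) = True
      ¬v2 → ¬v5 = False
        ¬v2 = True
        ¬v5 = False
  ¬(((¬v1 ↔ ¬(¬v3)) → ((v4 ∨ v3) ∨ (¬v1 ∧ ¬v2)))) = True
    (¬v1 ↔ ¬(¬v3)) → ((v4 ∨ v3) ∨ (¬v1 ∧ ¬v2)) = False
      ¬v1 ↔ ¬(¬v3) = True
        ¬v1 = False
        ¬(¬v3) = False
          ¬v3 = True
      (v4 ∨ v3) ∨ (¬v1 ∧ ¬v2) = False
        v4 ∨ v3 = False
        ¬v1 ∧ ¬v2 = False
          ¬v1 = False
          ¬v2 = True
Both conjuncts True, so the formula holds.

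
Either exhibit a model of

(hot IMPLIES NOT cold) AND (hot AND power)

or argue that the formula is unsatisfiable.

cold=F, power=T, hot=T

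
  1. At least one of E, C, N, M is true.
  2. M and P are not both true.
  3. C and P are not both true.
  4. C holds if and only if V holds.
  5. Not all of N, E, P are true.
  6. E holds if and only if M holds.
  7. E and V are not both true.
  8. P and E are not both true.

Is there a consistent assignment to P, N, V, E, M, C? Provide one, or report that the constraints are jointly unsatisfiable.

P=F; N=F; V=F; E=T; M=T; C=F

  (1) {E, C, N, M}: 2 true — at least one ✓
  (2) M=T, P=F — not both ✓
  (3) C=F, P=F — not both ✓
  (4) C=F, V=F — same ✓
  (5) {N, E, P}: 1/3 true — not all ✓
  (6) E=T, M=T — same ✓
  (7) E=T, V=F — not both ✓
  (8) P=F, E=T — not both ✓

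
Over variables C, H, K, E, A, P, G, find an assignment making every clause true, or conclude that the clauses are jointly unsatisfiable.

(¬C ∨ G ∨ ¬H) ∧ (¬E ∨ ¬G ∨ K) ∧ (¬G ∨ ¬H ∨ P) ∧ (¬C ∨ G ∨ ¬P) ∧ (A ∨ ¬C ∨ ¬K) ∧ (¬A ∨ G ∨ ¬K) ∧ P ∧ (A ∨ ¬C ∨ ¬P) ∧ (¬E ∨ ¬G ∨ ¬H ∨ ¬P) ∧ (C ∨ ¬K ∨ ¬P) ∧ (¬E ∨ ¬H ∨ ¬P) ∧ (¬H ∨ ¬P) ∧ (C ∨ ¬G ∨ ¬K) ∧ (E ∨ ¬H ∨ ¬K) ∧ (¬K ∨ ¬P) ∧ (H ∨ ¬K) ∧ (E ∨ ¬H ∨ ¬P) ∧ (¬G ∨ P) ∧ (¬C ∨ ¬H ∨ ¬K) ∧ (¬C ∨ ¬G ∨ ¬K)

C = False, H = False, K = False, E = False, A = False, P = True, G = False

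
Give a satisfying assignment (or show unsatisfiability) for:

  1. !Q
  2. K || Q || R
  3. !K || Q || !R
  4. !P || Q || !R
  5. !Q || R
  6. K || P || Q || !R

K=T; Q=F; P=T; R=F

Unit clause (!Q) forces Q = False.
Try K = False:
  (K || Q || R) forces R = True.
  (!P || Q || !R) forces P = False.
  clause (K || P || Q || !R) is falsified — backtrack.
So K = True.
  then (!K || Q || !R) forces R = False.
Set P = True.
Check each clause:
  (!Q): !Q holds.
  (K || Q || R): K holds.
  (!K || Q || !R): !R holds.
  (!P || Q || !R): !R holds.
  (!Q || R): !Q holds.
  (K || P || Q || !R): K holds.
All clauses satisfied.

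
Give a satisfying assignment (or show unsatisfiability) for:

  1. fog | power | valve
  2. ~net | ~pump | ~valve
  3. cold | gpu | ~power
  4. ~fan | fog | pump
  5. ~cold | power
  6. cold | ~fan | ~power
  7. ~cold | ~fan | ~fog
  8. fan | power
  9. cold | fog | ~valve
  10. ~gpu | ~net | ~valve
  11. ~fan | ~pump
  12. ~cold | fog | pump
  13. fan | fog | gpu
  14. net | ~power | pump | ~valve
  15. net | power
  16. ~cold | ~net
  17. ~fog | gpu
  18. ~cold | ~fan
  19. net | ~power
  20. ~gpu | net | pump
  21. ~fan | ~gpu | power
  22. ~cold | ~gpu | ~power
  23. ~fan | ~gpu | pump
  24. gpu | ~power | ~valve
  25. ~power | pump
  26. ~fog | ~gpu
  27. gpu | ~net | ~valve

fog = False; power = True; valve = False; cold = False; net = True; gpu = True; fan = False; pump = True

Set fog = False.
Try power = False:
  (fog | power | valve) forces valve = True.
  (~cold | power) forces cold = False.
  clause (cold | fog | ~valve) is falsified — backtrack.
So power = True.
  then (net | ~power) forces net = True.
  then (~power | pump) forces pump = True.
  then (~net | ~pump | ~valve) forces valve = False.
  then (~fan | ~pump) forces fan = False.
  then (fan | fog | gpu) forces gpu = True.
  then (~cold | ~net) forces cold = False.
All clauses satisfied.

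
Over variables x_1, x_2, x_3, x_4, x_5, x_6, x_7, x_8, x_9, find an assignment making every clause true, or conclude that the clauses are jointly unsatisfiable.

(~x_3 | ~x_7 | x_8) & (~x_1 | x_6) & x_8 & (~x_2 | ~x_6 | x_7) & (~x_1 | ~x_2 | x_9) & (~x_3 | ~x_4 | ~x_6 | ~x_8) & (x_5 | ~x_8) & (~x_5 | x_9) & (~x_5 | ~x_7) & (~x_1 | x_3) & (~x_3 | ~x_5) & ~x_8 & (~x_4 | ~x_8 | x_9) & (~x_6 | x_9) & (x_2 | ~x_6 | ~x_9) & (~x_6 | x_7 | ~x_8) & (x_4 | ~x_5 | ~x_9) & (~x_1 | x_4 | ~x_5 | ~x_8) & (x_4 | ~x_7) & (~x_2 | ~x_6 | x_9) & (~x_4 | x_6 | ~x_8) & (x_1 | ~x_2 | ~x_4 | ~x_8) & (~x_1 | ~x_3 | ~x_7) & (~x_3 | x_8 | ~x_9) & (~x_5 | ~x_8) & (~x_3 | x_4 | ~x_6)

UNSATISFIABLE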